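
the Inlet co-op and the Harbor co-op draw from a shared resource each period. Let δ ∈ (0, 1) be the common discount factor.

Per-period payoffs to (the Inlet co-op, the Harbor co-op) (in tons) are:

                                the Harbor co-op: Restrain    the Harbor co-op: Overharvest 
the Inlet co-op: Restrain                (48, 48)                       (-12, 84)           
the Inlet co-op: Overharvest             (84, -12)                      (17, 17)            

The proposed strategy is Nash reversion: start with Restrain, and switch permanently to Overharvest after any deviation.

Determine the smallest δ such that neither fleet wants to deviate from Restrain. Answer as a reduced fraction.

36/67

One-period gain from deviating is 84 − 48 = 36. The loss is 48 − 17 = 31 in every subsequent period, with present value 31·δ/(1−δ).
Deviation is unprofitable when 31·δ/(1−δ) ≥ 36, i.e. δ/(1−δ) ≥ 36/31.
Equivalently δ ≥ 36/(36+31) = 36/67.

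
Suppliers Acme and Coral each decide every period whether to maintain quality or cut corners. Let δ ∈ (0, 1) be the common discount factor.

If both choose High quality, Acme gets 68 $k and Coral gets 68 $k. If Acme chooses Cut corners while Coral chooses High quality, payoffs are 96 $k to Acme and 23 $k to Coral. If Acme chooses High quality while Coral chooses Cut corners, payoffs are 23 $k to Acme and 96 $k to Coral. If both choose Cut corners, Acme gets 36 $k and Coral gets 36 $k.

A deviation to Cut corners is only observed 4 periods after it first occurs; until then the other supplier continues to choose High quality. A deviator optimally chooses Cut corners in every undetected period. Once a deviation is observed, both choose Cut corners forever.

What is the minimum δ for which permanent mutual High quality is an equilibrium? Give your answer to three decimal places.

0.827

Deviating for the 4 undetected periods gains 96−68 = 28 per period over cooperation, then loses 68−36 = 32 per period forever once punishment starts.
Gain: 28(1 + δ + … + δ^3); loss: 32·δ^4/(1−δ).
No profitable deviation ⇔ 28(1−δ^4) ≤ 32·δ^4, i.e. δ^4 ≥ 28/(28+32) = 7/15.
Hence δ ≥ (7/15)^(1/4) ≈ 0.827.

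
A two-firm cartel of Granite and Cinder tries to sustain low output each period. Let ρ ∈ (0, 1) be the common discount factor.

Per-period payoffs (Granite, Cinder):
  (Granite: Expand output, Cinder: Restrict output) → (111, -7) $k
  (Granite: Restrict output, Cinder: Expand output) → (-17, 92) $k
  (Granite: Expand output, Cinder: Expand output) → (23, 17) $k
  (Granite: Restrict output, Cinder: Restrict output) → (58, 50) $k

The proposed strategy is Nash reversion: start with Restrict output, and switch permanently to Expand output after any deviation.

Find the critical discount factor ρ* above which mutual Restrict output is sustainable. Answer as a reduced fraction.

For Granite: deviation gain 111−58 = 53, per-period punishment loss 58−23 = 35. IC gives ρ ≥ 53/88.
For Cinder: gain 42, loss 33 per period, so ρ ≥ 42/75 = 14/25.
The tighter constraint is Granite's, so cooperation needs ρ ≥ 53/88.

53/88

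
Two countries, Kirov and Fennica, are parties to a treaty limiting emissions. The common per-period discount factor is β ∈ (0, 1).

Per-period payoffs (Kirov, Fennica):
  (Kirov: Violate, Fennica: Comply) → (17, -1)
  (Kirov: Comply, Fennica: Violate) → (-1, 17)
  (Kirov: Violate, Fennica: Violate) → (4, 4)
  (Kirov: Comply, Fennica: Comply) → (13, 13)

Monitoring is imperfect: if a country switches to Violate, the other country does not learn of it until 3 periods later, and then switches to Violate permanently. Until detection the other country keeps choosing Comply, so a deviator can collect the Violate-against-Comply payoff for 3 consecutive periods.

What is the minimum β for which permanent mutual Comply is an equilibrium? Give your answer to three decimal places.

0.675

A deviator earns 17 for 3 periods, then 4 forever; cooperating earns 13 forever. Multiplying the IC by (1−β):
13 ≥ 17(1−β^3) + 4β^3, so 13·β^3 ≥ 4 and β^3 ≥ 4/13.
β ≥ (4/13)^(1/3) ≈ 0.675.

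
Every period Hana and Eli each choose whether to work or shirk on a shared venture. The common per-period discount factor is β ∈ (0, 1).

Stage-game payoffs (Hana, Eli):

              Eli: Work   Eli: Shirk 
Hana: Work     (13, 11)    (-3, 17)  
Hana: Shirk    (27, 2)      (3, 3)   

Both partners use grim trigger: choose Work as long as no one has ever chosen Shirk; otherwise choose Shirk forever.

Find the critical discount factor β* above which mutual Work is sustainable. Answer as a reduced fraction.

For Hana: deviation gain 27−13 = 14, per-period punishment loss 13−3 = 10. IC gives β ≥ 14/24 = 7/12.
For Eli: gain 6, loss 8 per period, so β ≥ 6/14 = 3/7.
The tighter constraint is Hana's, so cooperation needs β ≥ 7/12.

7/12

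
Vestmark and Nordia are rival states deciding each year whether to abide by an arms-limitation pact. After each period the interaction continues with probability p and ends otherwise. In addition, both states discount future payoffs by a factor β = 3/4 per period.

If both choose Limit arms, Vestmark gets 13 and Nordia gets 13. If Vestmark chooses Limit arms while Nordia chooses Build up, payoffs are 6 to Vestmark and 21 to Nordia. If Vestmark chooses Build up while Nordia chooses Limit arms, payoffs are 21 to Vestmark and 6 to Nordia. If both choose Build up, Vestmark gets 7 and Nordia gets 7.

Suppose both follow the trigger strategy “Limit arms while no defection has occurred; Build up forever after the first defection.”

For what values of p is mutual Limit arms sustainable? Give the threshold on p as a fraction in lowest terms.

With continuation probability p and discount β, the effective per-period discount factor is βp.
Grim-trigger IC: βp ≥ (21−13)/(21−7) = 4/7.
So p ≥ (4/7)/(3/4) = 16/21.

16/21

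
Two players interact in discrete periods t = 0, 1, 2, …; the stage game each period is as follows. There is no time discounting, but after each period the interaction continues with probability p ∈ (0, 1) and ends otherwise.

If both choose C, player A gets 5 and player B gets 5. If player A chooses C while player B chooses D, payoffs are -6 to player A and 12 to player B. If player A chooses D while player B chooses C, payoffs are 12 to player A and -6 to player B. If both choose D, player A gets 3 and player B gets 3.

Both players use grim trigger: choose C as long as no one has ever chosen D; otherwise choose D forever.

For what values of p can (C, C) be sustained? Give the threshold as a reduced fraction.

With no time discounting, the continuation probability p plays the role of the discount factor.
Grim-trigger IC: 5/(1−p) ≥ 12 + 3p/(1−p) ⇒ p ≥ (12−5)/(12−3) = 7/9.

7/9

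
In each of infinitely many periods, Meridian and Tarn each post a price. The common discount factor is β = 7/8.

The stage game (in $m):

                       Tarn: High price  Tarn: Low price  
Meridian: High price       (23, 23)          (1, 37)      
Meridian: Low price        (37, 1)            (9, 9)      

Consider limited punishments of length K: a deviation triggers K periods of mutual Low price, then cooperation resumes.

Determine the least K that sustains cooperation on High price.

No profitable deviation requires (23−9)(β+…+β^K) ≥ 37−23, i.e. β+…+β^K ≥ 1 ≈ 1.0000.
With β = 7/8, the partial sums are K=1: 0.8750, K=2: 1.6406.
K = 2 is the first length at which the sum reaches 1.0000.

2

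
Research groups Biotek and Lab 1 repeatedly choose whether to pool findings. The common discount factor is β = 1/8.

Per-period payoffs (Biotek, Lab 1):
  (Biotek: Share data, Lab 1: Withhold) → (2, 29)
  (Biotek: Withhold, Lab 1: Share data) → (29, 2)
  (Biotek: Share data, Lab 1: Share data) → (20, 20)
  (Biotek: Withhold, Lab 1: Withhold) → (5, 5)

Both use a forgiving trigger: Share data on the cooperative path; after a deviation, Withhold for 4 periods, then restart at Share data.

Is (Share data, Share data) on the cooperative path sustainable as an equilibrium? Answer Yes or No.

No

A one-shot deviation gives 29 now, then 5 for 4 periods, then back to 20.
Gain from deviating: (29−20) today; loss: (20−5) in each of the next 4 periods.
No-deviation condition: (20−5)(β+…+β^4) ≥ 29−20, i.e. β+…+β^4 ≥ 3/5.
At β = 1/8: β+…+β^4 = 0.1428 < 0.6000.
So cooperation is not sustainable.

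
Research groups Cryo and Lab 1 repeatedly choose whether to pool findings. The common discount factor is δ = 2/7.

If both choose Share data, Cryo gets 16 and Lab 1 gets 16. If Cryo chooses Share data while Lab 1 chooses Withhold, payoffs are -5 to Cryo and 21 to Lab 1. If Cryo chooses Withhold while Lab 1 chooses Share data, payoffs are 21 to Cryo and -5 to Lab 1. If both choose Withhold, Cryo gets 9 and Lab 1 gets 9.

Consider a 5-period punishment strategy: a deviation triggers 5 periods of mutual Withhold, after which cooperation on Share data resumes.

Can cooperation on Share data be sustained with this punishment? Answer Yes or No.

No

A one-shot deviation gives 21 now, then 9 for 5 periods, then back to 16.
Gain from deviating: (21−16) today; loss: (16−9) in each of the next 5 periods.
No-deviation condition: (16−9)(δ+…+δ^5) ≥ 21−16, i.e. δ+…+δ^5 ≥ 5/7.
At δ = 2/7: δ+…+δ^5 = 0.3992 < 0.7143.
So cooperation is not sustainable.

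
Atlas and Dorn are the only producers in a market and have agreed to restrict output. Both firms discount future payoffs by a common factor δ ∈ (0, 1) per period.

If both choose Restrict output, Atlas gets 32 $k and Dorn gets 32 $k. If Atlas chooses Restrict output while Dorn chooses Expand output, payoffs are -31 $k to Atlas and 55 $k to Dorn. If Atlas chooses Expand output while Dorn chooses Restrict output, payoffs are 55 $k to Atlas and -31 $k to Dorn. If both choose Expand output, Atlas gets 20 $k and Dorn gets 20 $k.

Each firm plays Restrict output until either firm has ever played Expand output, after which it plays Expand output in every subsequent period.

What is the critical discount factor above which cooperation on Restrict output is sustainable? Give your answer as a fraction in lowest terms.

23/35

Under grim trigger the critical discount factor is (T−C)/(T−P) with T = 55, C = 32, P = 20.
δ* = (55−32)/(55−20) = 23/35.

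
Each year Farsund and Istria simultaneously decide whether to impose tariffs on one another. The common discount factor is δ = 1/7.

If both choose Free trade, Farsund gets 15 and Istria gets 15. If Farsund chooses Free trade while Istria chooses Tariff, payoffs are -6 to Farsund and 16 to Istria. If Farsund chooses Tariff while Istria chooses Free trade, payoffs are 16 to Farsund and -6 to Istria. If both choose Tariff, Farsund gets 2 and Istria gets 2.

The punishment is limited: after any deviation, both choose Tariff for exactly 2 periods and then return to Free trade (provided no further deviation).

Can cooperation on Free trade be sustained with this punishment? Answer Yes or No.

A one-shot deviation gives 16 now, then 2 for 2 periods, then back to 15.
Gain from deviating: (16−15) today; loss: (15−2) in each of the next 2 periods.
No-deviation condition: (15−2)(δ+…+δ^2) ≥ 16−15, i.e. δ+…+δ^2 ≥ 1/13.
At δ = 1/7: δ+…+δ^2 = 0.1633 ≥ 0.0769.
So cooperation is sustainable.

Yes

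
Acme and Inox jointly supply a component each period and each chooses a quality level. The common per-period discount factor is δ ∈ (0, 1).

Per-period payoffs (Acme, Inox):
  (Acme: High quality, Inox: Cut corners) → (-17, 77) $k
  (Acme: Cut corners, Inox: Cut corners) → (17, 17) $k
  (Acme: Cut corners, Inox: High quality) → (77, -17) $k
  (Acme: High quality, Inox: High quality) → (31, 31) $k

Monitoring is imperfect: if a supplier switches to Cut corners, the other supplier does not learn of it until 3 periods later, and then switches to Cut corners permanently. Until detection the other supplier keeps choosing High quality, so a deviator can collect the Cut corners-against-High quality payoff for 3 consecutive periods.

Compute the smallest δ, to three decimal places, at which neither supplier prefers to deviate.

0.915

The best deviation is to choose Cut corners for all 3 undetected periods, earning 77 each, then 17 forever once detected.
Deviation value: 77(1−δ^3)/(1−δ) + 17δ^3/(1−δ); cooperation value: 31/(1−δ).
IC: 31 ≥ 77(1−δ^3) + 17δ^3 = 77 − 60δ^3.
So δ^3 ≥ 46/60 = 23/30, giving δ ≥ (23/30)^(1/3) ≈ 0.915.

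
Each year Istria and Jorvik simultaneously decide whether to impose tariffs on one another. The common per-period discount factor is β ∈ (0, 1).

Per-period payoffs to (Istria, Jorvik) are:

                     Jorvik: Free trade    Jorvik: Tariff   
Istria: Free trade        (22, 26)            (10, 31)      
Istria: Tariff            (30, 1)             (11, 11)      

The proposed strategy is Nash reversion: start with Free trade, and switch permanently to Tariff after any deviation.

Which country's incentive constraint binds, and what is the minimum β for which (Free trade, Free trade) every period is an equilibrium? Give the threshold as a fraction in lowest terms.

Istria; β ≥ 8/19

Istria's threshold: (30−22)/(30−11) = 8/19.
Jorvik's threshold: (31−26)/(31−11) = 1/4.
8/19 > 1/4, so Istria binds and β* = 8/19.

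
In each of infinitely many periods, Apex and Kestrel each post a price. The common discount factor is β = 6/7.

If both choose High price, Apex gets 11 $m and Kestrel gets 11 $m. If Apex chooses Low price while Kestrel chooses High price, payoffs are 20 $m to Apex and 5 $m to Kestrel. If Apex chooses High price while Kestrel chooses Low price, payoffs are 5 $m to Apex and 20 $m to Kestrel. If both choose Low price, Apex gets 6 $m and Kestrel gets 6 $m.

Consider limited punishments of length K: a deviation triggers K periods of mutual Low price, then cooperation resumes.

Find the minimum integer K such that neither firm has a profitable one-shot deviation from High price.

No profitable deviation requires (11−6)(β+…+β^K) ≥ 20−11, i.e. β+…+β^K ≥ 9/5 ≈ 1.8000.
With β = 6/7, the partial sums are K=1: 0.8571, K=2: 1.5918, K=3: 2.2216.
K = 3 is the first length at which the sum reaches 1.8000.

3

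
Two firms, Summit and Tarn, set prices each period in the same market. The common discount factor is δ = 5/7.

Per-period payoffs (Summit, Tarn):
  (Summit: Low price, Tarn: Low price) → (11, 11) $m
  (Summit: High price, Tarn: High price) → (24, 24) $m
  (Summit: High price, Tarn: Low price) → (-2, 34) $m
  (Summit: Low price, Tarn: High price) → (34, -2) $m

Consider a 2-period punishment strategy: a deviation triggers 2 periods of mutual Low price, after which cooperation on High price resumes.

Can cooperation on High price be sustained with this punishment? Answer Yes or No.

Yes

A one-shot deviation gives 34 now, then 11 for 2 periods, then back to 24.
Gain from deviating: (34−24) today; loss: (24−11) in each of the next 2 periods.
No-deviation condition: (24−11)(δ+…+δ^2) ≥ 34−24, i.e. δ+…+δ^2 ≥ 10/13.
At δ = 5/7: δ+…+δ^2 = 1.2245 ≥ 0.7692.
So cooperation is sustainable.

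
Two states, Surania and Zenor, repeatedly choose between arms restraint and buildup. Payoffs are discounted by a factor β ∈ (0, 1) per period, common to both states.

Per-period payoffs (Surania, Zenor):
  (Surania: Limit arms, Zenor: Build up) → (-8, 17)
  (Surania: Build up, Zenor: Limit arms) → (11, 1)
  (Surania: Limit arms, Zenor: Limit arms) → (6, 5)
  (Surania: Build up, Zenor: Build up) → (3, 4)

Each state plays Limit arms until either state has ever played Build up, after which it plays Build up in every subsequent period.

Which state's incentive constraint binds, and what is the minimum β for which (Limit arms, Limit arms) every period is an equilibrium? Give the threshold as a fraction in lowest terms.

Zenor; β ≥ 12/13

Surania: cooperation gives 6 each period; deviation gives 11 once then 3 forever.
  6/(1−β) ≥ 11 + 3β/(1−β) ⇒ β ≥ 5/8.
Zenor: cooperation gives 5 each period; deviation gives 17 once then 4 forever.
  β ≥ 12/13.
Both must hold, so the binding constraint is Zenor's: β ≥ 12/13.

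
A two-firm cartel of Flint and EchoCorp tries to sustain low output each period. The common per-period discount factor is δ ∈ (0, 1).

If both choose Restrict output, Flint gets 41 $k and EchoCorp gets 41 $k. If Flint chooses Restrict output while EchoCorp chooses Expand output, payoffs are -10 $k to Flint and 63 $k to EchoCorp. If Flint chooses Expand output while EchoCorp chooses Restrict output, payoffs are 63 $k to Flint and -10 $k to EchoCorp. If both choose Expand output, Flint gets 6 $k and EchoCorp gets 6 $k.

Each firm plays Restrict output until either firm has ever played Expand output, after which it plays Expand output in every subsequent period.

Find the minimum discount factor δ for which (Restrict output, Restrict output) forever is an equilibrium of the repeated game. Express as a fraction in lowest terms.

One-period gain from deviating is 63 − 41 = 22. The loss is 41 − 6 = 35 in every subsequent period, with present value 35·δ/(1−δ).
Deviation is unprofitable when 35·δ/(1−δ) ≥ 22, i.e. δ/(1−δ) ≥ 22/35.
Equivalently δ ≥ 22/(22+35) = 22/57.

22/57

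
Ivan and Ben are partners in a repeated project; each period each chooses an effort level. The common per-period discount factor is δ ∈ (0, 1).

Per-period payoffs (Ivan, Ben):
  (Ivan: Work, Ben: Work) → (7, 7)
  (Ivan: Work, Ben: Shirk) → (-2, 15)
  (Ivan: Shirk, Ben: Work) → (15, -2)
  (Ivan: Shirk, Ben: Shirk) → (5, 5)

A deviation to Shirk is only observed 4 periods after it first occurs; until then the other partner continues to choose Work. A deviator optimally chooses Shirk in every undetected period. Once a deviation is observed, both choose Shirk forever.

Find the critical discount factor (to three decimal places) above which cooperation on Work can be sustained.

0.946

Deviating for the 4 undetected periods gains 15−7 = 8 per period over cooperation, then loses 7−5 = 2 per period forever once punishment starts.
Gain: 8(1 + δ + … + δ^3); loss: 2·δ^4/(1−δ).
No profitable deviation ⇔ 8(1−δ^4) ≤ 2·δ^4, i.e. δ^4 ≥ 8/(8+2) = 4/5.
Hence δ ≥ (4/5)^(1/4) ≈ 0.946.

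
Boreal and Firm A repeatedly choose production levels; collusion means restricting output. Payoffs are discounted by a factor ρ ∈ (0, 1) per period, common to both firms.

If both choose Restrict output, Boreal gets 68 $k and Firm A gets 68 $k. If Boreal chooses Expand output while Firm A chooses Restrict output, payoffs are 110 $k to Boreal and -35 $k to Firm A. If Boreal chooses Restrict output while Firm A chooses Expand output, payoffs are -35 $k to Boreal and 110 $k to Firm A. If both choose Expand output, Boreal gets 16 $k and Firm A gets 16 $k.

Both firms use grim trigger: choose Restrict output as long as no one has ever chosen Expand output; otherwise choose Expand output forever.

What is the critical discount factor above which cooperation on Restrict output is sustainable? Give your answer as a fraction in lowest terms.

68/(1−ρ) ≥ 110 + 16ρ/(1−ρ)
68 ≥ 110 − 94ρ
ρ ≥ 42/94 = 21/47.

21/47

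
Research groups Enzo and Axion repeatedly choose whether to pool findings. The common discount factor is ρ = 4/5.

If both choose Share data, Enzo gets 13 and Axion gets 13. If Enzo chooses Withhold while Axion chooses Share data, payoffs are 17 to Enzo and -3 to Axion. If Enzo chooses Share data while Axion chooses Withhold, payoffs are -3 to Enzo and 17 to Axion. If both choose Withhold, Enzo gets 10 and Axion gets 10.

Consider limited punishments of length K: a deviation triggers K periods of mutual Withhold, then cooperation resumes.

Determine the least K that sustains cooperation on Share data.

IC: ρ(1−ρ^K)/(1−ρ) ≥ (17−13)/(13−10) = 4/3.
With ρ = 4/5: need 1 − ρ^K ≥ 4/3·(1−4/5)/(4/5), i.e. ρ^K ≤ 0.6667.
Since (4/5)^1 = 0.8000 and (4/5)^2 = 0.6400, the smallest such K is 2.

2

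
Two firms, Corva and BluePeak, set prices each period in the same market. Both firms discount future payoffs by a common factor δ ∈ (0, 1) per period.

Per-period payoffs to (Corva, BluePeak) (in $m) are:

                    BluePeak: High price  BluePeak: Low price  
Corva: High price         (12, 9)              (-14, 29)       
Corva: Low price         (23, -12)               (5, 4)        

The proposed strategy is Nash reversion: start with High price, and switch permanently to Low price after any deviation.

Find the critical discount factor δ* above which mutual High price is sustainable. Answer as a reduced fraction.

4/5

Corva's threshold: (23−12)/(23−5) = 11/18.
BluePeak's threshold: (29−9)/(29−4) = 4/5.
11/18 < 4/5, so BluePeak binds and δ* = 4/5.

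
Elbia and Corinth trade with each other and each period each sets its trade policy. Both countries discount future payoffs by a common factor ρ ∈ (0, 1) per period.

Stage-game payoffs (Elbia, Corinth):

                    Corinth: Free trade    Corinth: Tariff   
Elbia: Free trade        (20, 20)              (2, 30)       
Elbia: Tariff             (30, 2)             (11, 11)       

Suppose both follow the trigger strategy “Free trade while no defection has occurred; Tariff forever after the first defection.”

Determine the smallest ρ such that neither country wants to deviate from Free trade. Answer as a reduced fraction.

One-period gain from deviating is 30 − 20 = 10. The loss is 20 − 11 = 9 in every subsequent period, with present value 9·ρ/(1−ρ).
Deviation is unprofitable when 9·ρ/(1−ρ) ≥ 10, i.e. ρ/(1−ρ) ≥ 10/9.
Equivalently ρ ≥ 10/(10+9) = 10/19.

10/19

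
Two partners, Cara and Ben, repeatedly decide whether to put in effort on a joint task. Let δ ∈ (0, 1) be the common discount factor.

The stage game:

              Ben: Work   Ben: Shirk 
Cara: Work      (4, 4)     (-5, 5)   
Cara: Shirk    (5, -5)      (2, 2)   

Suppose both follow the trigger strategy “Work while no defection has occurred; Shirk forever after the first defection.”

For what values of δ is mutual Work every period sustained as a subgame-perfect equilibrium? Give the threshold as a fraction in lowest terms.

1/3

One-period gain from deviating is 5 − 4 = 1. The loss is 4 − 2 = 2 in every subsequent period, with present value 2·δ/(1−δ).
Deviation is unprofitable when 2·δ/(1−δ) ≥ 1, i.e. δ/(1−δ) ≥ 1/2.
Equivalently δ ≥ 1/(1+2) = 1/3.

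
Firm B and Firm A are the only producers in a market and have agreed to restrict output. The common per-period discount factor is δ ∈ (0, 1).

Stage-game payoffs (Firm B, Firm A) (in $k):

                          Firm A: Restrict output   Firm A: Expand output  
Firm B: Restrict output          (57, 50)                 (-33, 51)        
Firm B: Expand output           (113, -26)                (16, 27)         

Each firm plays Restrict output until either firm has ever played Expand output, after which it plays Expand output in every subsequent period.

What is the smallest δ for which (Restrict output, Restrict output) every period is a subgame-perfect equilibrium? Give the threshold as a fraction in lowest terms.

For Firm B: deviation gain 113−57 = 56, per-period punishment loss 57−16 = 41. IC gives δ ≥ 56/97.
For Firm A: gain 1, loss 23 per period, so δ ≥ 1/24.
The tighter constraint is Firm B's, so cooperation needs δ ≥ 56/97.

56/97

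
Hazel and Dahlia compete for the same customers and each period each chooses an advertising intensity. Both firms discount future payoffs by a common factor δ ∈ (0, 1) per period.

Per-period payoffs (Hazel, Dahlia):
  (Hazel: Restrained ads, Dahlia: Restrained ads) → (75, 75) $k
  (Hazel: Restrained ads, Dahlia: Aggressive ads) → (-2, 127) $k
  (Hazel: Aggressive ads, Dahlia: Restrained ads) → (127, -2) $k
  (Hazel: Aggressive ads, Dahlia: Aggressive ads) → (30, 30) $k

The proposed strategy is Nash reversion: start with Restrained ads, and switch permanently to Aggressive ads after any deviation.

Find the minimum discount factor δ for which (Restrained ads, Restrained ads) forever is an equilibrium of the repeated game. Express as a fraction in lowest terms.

75/(1−δ) ≥ 127 + 30δ/(1−δ)
75 ≥ 127 − 97δ
δ ≥ 52/97.

52/97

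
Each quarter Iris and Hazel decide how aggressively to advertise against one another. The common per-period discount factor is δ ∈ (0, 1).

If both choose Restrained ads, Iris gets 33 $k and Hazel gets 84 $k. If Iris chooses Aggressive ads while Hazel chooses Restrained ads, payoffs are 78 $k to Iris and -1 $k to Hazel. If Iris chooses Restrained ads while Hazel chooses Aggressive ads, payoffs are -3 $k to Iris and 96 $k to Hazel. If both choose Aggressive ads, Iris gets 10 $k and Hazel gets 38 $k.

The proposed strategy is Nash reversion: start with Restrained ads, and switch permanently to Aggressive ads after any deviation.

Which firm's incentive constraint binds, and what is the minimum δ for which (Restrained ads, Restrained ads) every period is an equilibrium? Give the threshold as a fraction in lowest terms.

Iris; δ ≥ 45/68

For Iris: deviation gain 78−33 = 45, per-period punishment loss 33−10 = 23. IC gives δ ≥ 45/68.
For Hazel: gain 12, loss 46 per period, so δ ≥ 12/58 = 6/29.
The tighter constraint is Iris's, so cooperation needs δ ≥ 45/68.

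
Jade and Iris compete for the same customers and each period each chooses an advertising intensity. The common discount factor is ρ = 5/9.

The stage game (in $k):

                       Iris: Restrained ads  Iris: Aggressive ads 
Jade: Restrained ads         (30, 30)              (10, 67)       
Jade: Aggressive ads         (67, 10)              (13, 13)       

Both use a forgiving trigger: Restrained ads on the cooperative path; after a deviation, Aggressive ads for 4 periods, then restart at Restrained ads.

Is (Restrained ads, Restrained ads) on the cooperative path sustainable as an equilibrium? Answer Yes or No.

No

Comparing payoff streams over the 5 periods until play realigns: cooperate → 30(1+ρ+…+ρ^4); deviate → 67 + 13(ρ+…+ρ^4).
Cooperation is sustained iff (30−13)(ρ+…+ρ^4) ≥ 67−30.
ρ+…+ρ^4 = 5/9·(1−(5/9)^4)/(1−5/9) = 1.1309, and (67−30)/(30−13) = 2.1765.
1.1309 < 2.1765, so cooperation is not sustainable.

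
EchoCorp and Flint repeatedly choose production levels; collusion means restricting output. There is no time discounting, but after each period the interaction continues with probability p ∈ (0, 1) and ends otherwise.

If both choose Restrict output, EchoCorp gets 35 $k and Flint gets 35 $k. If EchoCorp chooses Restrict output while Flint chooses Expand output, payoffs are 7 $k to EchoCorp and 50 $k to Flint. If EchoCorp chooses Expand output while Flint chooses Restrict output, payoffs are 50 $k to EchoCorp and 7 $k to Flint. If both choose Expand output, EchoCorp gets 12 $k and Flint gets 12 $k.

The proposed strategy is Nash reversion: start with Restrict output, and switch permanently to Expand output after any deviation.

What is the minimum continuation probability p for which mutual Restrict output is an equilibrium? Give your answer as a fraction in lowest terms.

Expected cooperation value is 35 + p·35 + p²·35 + … = 35/(1−p); deviation gives 50 + p·12/(1−p).
35 ≥ 50(1−p) + 12p ⇒ 38p ≥ 15 ⇒ p ≥ 15/38.

15/38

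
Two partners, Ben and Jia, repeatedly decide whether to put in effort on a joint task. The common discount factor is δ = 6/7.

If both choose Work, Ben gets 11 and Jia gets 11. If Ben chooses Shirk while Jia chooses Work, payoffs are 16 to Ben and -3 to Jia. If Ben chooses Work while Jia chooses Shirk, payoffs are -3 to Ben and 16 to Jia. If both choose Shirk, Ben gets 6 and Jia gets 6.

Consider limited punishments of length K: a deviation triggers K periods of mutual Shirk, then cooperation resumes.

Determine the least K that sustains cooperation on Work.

2

No profitable deviation requires (11−6)(δ+…+δ^K) ≥ 16−11, i.e. δ+…+δ^K ≥ 1 ≈ 1.0000.
With δ = 6/7, the partial sums are K=1: 0.8571, K=2: 1.5918.
K = 2 is the first length at which the sum reaches 1.0000.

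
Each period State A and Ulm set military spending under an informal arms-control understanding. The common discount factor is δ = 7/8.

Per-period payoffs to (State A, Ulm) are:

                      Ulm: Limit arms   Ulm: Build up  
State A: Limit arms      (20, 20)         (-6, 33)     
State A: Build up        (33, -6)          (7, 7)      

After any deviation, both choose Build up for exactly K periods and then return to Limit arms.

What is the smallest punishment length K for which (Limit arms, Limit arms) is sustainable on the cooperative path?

IC: δ(1−δ^K)/(1−δ) ≥ (33−20)/(20−7) = 1.
With δ = 7/8: need 1 − δ^K ≥ 1·(1−7/8)/(7/8), i.e. δ^K ≤ 0.8571.
Since (7/8)^1 = 0.8750 and (7/8)^2 = 0.7656, the smallest such K is 2.

2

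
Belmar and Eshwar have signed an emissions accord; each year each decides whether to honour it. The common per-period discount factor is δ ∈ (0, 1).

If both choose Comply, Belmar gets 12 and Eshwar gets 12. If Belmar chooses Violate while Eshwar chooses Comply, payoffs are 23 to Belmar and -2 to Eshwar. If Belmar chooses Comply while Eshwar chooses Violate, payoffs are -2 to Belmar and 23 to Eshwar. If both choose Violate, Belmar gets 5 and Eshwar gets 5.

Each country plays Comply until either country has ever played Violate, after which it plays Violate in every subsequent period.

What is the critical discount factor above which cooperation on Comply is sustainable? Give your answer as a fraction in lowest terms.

11/18

12/(1−δ) ≥ 23 + 5δ/(1−δ)
12 ≥ 23 − 18δ
δ ≥ 11/18.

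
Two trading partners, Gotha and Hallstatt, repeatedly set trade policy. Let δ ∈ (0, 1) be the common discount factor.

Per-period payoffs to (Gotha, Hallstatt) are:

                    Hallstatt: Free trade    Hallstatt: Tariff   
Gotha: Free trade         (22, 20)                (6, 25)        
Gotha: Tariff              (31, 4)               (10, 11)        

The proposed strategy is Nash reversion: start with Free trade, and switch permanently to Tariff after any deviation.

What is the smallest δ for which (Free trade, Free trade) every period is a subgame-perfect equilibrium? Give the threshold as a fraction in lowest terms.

3/7

Gotha's threshold: (31−22)/(31−10) = 3/7.
Hallstatt's threshold: (25−20)/(25−11) = 5/14.
3/7 > 5/14, so Gotha binds and δ* = 3/7.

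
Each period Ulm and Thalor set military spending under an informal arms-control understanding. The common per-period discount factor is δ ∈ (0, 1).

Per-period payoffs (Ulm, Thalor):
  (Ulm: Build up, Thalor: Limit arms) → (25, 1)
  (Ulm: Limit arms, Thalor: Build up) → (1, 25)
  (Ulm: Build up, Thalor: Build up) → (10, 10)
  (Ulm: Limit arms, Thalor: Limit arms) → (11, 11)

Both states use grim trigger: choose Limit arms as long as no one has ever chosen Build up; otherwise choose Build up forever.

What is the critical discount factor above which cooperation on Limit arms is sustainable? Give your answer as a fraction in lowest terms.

14/15

Cooperation forever yields 11 each period: 11/(1−δ).
Deviating yields 25 once, then 10 forever: 25 + 10δ/(1−δ).
No profitable deviation requires 11/(1−δ) ≥ 25 + 10δ/(1−δ).
Multiplying by (1−δ): 11 ≥ 25(1−δ) + 10δ = 25 − 15δ.
So 15δ ≥ 14, i.e. δ ≥ 14/15.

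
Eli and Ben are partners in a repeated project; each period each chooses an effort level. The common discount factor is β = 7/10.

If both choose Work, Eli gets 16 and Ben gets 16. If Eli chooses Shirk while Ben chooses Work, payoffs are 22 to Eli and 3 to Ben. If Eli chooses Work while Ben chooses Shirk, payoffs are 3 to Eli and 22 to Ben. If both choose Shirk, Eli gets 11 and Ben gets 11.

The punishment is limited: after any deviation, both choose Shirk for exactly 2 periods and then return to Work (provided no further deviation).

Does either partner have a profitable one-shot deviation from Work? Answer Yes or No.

A one-shot deviation gives 22 now, then 11 for 2 periods, then back to 16.
Gain from deviating: (22−16) today; loss: (16−11) in each of the next 2 periods.
No-deviation condition: (16−11)(β+…+β^2) ≥ 22−16, i.e. β+…+β^2 ≥ 6/5.
At β = 7/10: β+…+β^2 = 1.1900 < 1.2000.
So cooperation is not sustainable.

Yes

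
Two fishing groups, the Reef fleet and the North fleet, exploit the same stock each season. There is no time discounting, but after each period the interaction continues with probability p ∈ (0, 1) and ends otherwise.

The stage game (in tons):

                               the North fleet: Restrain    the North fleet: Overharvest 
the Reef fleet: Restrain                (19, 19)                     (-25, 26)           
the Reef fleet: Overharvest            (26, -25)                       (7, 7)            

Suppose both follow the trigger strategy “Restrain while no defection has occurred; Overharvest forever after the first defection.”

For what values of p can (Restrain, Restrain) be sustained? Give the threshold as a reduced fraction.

7/19

With no time discounting, the continuation probability p plays the role of the discount factor.
Grim-trigger IC: 19/(1−p) ≥ 26 + 7p/(1−p) ⇒ p ≥ (26−19)/(26−7) = 7/19.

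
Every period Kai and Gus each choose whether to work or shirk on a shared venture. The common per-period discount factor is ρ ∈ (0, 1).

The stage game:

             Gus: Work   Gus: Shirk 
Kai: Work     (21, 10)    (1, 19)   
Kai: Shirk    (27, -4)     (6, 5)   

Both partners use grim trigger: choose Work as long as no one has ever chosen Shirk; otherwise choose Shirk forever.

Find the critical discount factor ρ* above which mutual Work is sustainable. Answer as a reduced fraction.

9/14

For Kai: deviation gain 27−21 = 6, per-period punishment loss 21−6 = 15. IC gives ρ ≥ 6/21 = 2/7.
For Gus: gain 9, loss 5 per period, so ρ ≥ 9/14.
The tighter constraint is Gus's, so cooperation needs ρ ≥ 9/14.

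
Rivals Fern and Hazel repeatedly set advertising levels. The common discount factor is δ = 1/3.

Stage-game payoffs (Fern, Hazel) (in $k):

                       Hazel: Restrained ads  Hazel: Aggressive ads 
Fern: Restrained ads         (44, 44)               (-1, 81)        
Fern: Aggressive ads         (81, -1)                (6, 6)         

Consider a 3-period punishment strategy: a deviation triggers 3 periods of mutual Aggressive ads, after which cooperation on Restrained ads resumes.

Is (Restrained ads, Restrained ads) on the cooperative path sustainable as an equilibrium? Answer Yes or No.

A one-shot deviation gives 81 now, then 6 for 3 periods, then back to 44.
Gain from deviating: (81−44) today; loss: (44−6) in each of the next 3 periods.
No-deviation condition: (44−6)(δ+…+δ^3) ≥ 81−44, i.e. δ+…+δ^3 ≥ 37/38.
At δ = 1/3: δ+…+δ^3 = 0.4815 < 0.9737.
So cooperation is not sustainable.

No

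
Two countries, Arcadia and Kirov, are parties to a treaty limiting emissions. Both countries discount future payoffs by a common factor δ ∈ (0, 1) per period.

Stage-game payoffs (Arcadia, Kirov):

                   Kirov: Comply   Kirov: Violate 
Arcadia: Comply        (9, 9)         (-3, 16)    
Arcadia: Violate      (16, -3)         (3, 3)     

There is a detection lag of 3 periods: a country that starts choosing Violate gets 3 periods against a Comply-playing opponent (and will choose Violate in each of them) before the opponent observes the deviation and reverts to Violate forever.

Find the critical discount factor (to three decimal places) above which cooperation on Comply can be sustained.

A deviator earns 16 for 3 periods, then 3 forever; cooperating earns 9 forever. Multiplying the IC by (1−δ):
9 ≥ 16(1−δ^3) + 3δ^3, so 13·δ^3 ≥ 7 and δ^3 ≥ 7/13.
δ ≥ (7/13)^(1/3) ≈ 0.814.

0.814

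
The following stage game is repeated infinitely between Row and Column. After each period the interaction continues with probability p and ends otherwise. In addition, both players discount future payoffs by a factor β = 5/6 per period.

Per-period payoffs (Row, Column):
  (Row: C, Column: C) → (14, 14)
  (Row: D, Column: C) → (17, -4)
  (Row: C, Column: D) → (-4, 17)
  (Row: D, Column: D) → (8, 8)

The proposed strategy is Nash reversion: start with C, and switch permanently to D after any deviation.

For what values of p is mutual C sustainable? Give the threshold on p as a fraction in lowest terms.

With continuation probability p and discount β, the effective per-period discount factor is βp.
Grim-trigger IC: βp ≥ (17−14)/(17−8) = 1/3.
So p ≥ (1/3)/(5/6) = 2/5.

2/5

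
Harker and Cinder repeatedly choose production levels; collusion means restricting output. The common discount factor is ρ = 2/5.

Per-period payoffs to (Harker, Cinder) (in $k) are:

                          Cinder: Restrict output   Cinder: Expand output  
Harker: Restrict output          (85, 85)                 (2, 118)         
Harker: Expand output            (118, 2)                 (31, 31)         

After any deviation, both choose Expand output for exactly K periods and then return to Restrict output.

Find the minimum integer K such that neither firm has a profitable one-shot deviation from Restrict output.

3

No profitable deviation requires (85−31)(ρ+…+ρ^K) ≥ 118−85, i.e. ρ+…+ρ^K ≥ 11/18 ≈ 0.6111.
With ρ = 2/5, the partial sums are K=1: 0.4000, K=2: 0.5600, K=3: 0.6240.
K = 3 is the first length at which the sum reaches 0.6111.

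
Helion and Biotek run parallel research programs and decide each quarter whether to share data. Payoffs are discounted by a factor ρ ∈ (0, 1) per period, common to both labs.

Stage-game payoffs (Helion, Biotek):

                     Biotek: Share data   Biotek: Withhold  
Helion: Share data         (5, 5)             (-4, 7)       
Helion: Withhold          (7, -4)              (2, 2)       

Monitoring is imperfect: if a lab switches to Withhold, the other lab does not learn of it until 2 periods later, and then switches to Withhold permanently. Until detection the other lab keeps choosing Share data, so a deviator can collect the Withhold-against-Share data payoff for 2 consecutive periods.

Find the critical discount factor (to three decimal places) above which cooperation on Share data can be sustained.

0.632

Deviating for the 2 undetected periods gains 7−5 = 2 per period over cooperation, then loses 5−2 = 3 per period forever once punishment starts.
Gain: 2(1 + ρ + … + ρ^1); loss: 3·ρ^2/(1−ρ).
No profitable deviation ⇔ 2(1−ρ^2) ≤ 3·ρ^2, i.e. ρ^2 ≥ 2/(2+3) = 2/5.
Hence ρ ≥ (2/5)^(1/2) ≈ 0.632.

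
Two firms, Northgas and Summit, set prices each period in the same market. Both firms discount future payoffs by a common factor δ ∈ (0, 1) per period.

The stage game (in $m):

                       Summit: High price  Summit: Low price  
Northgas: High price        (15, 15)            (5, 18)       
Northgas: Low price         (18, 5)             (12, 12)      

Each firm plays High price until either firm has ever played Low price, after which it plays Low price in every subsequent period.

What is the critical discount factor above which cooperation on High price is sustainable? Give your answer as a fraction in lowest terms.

15/(1−δ) ≥ 18 + 12δ/(1−δ)
15 ≥ 18 − 6δ
δ ≥ 3/6 = 1/2.

1/2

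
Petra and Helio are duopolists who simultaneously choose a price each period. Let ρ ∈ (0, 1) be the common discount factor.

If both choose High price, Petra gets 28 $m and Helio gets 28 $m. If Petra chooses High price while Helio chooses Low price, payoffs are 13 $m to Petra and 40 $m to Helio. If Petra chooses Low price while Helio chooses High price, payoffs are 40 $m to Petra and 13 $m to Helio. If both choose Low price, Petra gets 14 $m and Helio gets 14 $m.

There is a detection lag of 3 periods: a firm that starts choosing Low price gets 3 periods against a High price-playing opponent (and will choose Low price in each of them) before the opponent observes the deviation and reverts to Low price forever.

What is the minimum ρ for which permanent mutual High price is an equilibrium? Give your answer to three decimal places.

0.773

Deviating for the 3 undetected periods gains 40−28 = 12 per period over cooperation, then loses 28−14 = 14 per period forever once punishment starts.
Gain: 12(1 + ρ + … + ρ^2); loss: 14·ρ^3/(1−ρ).
No profitable deviation ⇔ 12(1−ρ^3) ≤ 14·ρ^3, i.e. ρ^3 ≥ 12/(12+14) = 6/13.
Hence ρ ≥ (6/13)^(1/3) ≈ 0.773.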